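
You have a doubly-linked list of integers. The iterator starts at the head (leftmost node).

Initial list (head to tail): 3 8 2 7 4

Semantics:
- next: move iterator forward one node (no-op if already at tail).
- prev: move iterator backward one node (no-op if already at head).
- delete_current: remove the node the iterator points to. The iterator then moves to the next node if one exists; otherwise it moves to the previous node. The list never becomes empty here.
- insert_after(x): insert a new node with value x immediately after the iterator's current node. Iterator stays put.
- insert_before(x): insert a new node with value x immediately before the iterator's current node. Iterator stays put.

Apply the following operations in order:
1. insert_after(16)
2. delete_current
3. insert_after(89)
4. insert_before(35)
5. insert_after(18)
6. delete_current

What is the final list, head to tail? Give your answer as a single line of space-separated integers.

Answer: 35 18 89 8 2 7 4

Derivation:
After 1 (insert_after(16)): list=[3, 16, 8, 2, 7, 4] cursor@3
After 2 (delete_current): list=[16, 8, 2, 7, 4] cursor@16
After 3 (insert_after(89)): list=[16, 89, 8, 2, 7, 4] cursor@16
After 4 (insert_before(35)): list=[35, 16, 89, 8, 2, 7, 4] cursor@16
After 5 (insert_after(18)): list=[35, 16, 18, 89, 8, 2, 7, 4] cursor@16
After 6 (delete_current): list=[35, 18, 89, 8, 2, 7, 4] cursor@18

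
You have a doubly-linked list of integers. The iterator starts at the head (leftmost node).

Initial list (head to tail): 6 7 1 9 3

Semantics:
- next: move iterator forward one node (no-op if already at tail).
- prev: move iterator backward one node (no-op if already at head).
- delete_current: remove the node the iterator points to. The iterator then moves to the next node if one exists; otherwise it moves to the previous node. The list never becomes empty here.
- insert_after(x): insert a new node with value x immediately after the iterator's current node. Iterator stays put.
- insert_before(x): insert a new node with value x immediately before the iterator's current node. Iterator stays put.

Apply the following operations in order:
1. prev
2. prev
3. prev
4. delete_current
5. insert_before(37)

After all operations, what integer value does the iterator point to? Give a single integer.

Answer: 7

Derivation:
After 1 (prev): list=[6, 7, 1, 9, 3] cursor@6
After 2 (prev): list=[6, 7, 1, 9, 3] cursor@6
After 3 (prev): list=[6, 7, 1, 9, 3] cursor@6
After 4 (delete_current): list=[7, 1, 9, 3] cursor@7
After 5 (insert_before(37)): list=[37, 7, 1, 9, 3] cursor@7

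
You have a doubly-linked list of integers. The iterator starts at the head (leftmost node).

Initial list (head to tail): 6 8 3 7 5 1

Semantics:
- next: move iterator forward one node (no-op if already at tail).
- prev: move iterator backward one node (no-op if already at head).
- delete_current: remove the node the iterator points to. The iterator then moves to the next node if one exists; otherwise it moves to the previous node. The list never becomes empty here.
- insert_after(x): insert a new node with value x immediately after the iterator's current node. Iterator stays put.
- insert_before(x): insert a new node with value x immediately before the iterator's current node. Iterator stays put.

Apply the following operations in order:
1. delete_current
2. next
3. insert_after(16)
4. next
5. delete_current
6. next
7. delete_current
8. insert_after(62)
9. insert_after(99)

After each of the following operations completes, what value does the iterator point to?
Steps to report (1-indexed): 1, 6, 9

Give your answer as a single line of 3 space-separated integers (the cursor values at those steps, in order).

After 1 (delete_current): list=[8, 3, 7, 5, 1] cursor@8
After 2 (next): list=[8, 3, 7, 5, 1] cursor@3
After 3 (insert_after(16)): list=[8, 3, 16, 7, 5, 1] cursor@3
After 4 (next): list=[8, 3, 16, 7, 5, 1] cursor@16
After 5 (delete_current): list=[8, 3, 7, 5, 1] cursor@7
After 6 (next): list=[8, 3, 7, 5, 1] cursor@5
After 7 (delete_current): list=[8, 3, 7, 1] cursor@1
After 8 (insert_after(62)): list=[8, 3, 7, 1, 62] cursor@1
After 9 (insert_after(99)): list=[8, 3, 7, 1, 99, 62] cursor@1

Answer: 8 5 1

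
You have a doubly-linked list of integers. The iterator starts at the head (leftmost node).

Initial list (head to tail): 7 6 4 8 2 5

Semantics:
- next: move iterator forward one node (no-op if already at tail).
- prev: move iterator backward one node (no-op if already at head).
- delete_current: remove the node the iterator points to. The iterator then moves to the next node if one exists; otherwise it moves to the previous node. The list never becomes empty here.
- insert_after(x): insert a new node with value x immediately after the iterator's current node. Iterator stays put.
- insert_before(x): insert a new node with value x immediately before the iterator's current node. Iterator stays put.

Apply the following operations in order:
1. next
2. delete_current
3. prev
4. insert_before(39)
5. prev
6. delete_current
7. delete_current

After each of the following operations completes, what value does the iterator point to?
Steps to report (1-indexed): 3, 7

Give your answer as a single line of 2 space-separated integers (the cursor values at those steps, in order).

After 1 (next): list=[7, 6, 4, 8, 2, 5] cursor@6
After 2 (delete_current): list=[7, 4, 8, 2, 5] cursor@4
After 3 (prev): list=[7, 4, 8, 2, 5] cursor@7
After 4 (insert_before(39)): list=[39, 7, 4, 8, 2, 5] cursor@7
After 5 (prev): list=[39, 7, 4, 8, 2, 5] cursor@39
After 6 (delete_current): list=[7, 4, 8, 2, 5] cursor@7
After 7 (delete_current): list=[4, 8, 2, 5] cursor@4

Answer: 7 4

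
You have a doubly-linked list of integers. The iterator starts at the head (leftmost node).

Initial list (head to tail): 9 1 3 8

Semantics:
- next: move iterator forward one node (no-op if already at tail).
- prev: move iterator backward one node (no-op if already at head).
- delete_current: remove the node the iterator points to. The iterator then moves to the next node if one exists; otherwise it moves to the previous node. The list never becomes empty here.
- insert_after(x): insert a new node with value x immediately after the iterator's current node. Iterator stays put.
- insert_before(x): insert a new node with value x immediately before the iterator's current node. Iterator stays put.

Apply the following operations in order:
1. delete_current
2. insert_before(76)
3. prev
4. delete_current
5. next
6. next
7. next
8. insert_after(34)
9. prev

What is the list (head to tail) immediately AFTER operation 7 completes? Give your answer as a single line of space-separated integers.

After 1 (delete_current): list=[1, 3, 8] cursor@1
After 2 (insert_before(76)): list=[76, 1, 3, 8] cursor@1
After 3 (prev): list=[76, 1, 3, 8] cursor@76
After 4 (delete_current): list=[1, 3, 8] cursor@1
After 5 (next): list=[1, 3, 8] cursor@3
After 6 (next): list=[1, 3, 8] cursor@8
After 7 (next): list=[1, 3, 8] cursor@8

Answer: 1 3 8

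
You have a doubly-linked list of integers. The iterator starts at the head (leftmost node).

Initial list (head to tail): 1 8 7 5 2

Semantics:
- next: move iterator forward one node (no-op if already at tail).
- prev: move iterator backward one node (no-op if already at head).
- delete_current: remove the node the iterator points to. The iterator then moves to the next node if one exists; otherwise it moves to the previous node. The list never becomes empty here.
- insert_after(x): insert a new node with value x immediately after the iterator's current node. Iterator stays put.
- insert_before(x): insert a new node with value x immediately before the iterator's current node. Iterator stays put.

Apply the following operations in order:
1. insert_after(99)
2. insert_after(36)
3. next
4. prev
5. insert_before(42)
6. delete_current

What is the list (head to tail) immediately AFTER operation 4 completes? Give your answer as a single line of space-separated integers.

After 1 (insert_after(99)): list=[1, 99, 8, 7, 5, 2] cursor@1
After 2 (insert_after(36)): list=[1, 36, 99, 8, 7, 5, 2] cursor@1
After 3 (next): list=[1, 36, 99, 8, 7, 5, 2] cursor@36
After 4 (prev): list=[1, 36, 99, 8, 7, 5, 2] cursor@1

Answer: 1 36 99 8 7 5 2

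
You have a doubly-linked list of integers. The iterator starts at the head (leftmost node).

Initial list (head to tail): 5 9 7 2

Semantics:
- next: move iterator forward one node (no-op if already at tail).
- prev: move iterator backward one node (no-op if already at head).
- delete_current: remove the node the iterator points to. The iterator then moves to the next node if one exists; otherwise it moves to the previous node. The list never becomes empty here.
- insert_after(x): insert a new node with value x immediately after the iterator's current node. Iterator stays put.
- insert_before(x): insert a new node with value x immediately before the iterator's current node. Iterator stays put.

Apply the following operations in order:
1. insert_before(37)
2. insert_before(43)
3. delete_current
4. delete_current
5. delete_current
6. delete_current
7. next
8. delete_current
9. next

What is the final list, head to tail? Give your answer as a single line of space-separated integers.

Answer: 37

Derivation:
After 1 (insert_before(37)): list=[37, 5, 9, 7, 2] cursor@5
After 2 (insert_before(43)): list=[37, 43, 5, 9, 7, 2] cursor@5
After 3 (delete_current): list=[37, 43, 9, 7, 2] cursor@9
After 4 (delete_current): list=[37, 43, 7, 2] cursor@7
After 5 (delete_current): list=[37, 43, 2] cursor@2
After 6 (delete_current): list=[37, 43] cursor@43
After 7 (next): list=[37, 43] cursor@43
After 8 (delete_current): list=[37] cursor@37
After 9 (next): list=[37] cursor@37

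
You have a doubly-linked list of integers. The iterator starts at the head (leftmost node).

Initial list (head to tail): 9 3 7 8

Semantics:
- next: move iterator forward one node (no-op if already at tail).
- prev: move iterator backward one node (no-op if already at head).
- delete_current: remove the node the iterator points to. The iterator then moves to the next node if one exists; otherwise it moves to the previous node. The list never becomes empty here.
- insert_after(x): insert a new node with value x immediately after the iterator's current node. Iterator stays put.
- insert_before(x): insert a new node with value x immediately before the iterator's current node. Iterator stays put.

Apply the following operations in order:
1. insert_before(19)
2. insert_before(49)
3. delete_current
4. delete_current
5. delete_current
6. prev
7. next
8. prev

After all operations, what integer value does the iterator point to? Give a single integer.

Answer: 49

Derivation:
After 1 (insert_before(19)): list=[19, 9, 3, 7, 8] cursor@9
After 2 (insert_before(49)): list=[19, 49, 9, 3, 7, 8] cursor@9
After 3 (delete_current): list=[19, 49, 3, 7, 8] cursor@3
After 4 (delete_current): list=[19, 49, 7, 8] cursor@7
After 5 (delete_current): list=[19, 49, 8] cursor@8
After 6 (prev): list=[19, 49, 8] cursor@49
After 7 (next): list=[19, 49, 8] cursor@8
After 8 (prev): list=[19, 49, 8] cursor@49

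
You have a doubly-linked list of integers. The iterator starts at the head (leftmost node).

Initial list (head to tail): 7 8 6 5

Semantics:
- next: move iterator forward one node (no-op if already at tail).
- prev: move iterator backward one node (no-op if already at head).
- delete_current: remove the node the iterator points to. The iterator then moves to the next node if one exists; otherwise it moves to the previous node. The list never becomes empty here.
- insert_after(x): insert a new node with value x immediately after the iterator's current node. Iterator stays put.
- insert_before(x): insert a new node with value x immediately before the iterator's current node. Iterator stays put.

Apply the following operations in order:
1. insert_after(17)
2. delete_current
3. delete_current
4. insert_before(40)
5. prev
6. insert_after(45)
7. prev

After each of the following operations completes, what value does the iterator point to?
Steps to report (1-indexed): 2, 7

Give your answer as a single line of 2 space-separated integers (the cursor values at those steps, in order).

After 1 (insert_after(17)): list=[7, 17, 8, 6, 5] cursor@7
After 2 (delete_current): list=[17, 8, 6, 5] cursor@17
After 3 (delete_current): list=[8, 6, 5] cursor@8
After 4 (insert_before(40)): list=[40, 8, 6, 5] cursor@8
After 5 (prev): list=[40, 8, 6, 5] cursor@40
After 6 (insert_after(45)): list=[40, 45, 8, 6, 5] cursor@40
After 7 (prev): list=[40, 45, 8, 6, 5] cursor@40

Answer: 17 40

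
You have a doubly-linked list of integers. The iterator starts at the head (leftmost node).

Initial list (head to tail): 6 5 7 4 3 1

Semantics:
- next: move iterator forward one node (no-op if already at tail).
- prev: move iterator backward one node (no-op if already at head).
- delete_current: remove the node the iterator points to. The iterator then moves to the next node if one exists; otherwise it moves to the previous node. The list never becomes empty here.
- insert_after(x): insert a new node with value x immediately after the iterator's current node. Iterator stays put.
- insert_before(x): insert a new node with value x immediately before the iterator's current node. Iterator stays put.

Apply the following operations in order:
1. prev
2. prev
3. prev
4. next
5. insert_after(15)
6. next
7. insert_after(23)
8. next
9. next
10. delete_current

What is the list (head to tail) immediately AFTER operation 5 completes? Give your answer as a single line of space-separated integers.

Answer: 6 5 15 7 4 3 1

Derivation:
After 1 (prev): list=[6, 5, 7, 4, 3, 1] cursor@6
After 2 (prev): list=[6, 5, 7, 4, 3, 1] cursor@6
After 3 (prev): list=[6, 5, 7, 4, 3, 1] cursor@6
After 4 (next): list=[6, 5, 7, 4, 3, 1] cursor@5
After 5 (insert_after(15)): list=[6, 5, 15, 7, 4, 3, 1] cursor@5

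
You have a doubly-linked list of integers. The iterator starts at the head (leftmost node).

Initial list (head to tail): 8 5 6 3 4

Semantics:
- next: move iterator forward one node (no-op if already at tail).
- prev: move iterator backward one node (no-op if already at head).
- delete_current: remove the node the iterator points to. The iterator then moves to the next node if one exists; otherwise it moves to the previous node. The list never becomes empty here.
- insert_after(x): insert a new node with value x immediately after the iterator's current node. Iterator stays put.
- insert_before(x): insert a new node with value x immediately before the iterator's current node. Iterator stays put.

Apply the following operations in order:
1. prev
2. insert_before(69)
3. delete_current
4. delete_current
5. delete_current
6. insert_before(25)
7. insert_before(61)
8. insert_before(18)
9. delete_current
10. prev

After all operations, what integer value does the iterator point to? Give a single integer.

After 1 (prev): list=[8, 5, 6, 3, 4] cursor@8
After 2 (insert_before(69)): list=[69, 8, 5, 6, 3, 4] cursor@8
After 3 (delete_current): list=[69, 5, 6, 3, 4] cursor@5
After 4 (delete_current): list=[69, 6, 3, 4] cursor@6
After 5 (delete_current): list=[69, 3, 4] cursor@3
After 6 (insert_before(25)): list=[69, 25, 3, 4] cursor@3
After 7 (insert_before(61)): list=[69, 25, 61, 3, 4] cursor@3
After 8 (insert_before(18)): list=[69, 25, 61, 18, 3, 4] cursor@3
After 9 (delete_current): list=[69, 25, 61, 18, 4] cursor@4
After 10 (prev): list=[69, 25, 61, 18, 4] cursor@18

Answer: 18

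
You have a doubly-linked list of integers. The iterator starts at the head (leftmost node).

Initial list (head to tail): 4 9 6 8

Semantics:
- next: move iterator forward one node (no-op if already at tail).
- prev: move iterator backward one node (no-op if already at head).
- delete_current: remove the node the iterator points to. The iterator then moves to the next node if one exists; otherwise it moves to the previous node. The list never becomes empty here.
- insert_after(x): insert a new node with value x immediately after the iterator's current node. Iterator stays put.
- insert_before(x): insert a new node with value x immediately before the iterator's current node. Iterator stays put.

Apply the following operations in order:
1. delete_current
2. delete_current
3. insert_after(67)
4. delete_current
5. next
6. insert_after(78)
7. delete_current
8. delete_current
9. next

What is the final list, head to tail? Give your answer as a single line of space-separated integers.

Answer: 67

Derivation:
After 1 (delete_current): list=[9, 6, 8] cursor@9
After 2 (delete_current): list=[6, 8] cursor@6
After 3 (insert_after(67)): list=[6, 67, 8] cursor@6
After 4 (delete_current): list=[67, 8] cursor@67
After 5 (next): list=[67, 8] cursor@8
After 6 (insert_after(78)): list=[67, 8, 78] cursor@8
After 7 (delete_current): list=[67, 78] cursor@78
After 8 (delete_current): list=[67] cursor@67
After 9 (next): list=[67] cursor@67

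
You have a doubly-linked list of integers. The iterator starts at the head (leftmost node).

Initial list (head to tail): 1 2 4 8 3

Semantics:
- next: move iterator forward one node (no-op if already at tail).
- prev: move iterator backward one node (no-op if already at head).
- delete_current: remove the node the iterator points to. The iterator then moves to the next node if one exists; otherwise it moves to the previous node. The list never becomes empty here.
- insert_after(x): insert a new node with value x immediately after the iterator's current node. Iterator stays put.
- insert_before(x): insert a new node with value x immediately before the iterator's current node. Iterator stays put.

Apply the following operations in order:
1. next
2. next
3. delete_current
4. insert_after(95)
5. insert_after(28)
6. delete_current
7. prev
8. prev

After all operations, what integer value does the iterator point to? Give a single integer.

After 1 (next): list=[1, 2, 4, 8, 3] cursor@2
After 2 (next): list=[1, 2, 4, 8, 3] cursor@4
After 3 (delete_current): list=[1, 2, 8, 3] cursor@8
After 4 (insert_after(95)): list=[1, 2, 8, 95, 3] cursor@8
After 5 (insert_after(28)): list=[1, 2, 8, 28, 95, 3] cursor@8
After 6 (delete_current): list=[1, 2, 28, 95, 3] cursor@28
After 7 (prev): list=[1, 2, 28, 95, 3] cursor@2
After 8 (prev): list=[1, 2, 28, 95, 3] cursor@1

Answer: 1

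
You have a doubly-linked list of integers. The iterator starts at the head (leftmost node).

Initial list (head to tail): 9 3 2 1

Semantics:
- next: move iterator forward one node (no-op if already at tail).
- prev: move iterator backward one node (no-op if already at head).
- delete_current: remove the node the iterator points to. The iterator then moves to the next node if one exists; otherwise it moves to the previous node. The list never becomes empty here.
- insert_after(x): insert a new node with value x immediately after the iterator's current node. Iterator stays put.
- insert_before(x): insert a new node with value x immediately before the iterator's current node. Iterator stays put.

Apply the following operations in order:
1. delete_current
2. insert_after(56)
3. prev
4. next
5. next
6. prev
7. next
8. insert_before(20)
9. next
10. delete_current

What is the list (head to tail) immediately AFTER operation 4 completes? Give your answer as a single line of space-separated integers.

Answer: 3 56 2 1

Derivation:
After 1 (delete_current): list=[3, 2, 1] cursor@3
After 2 (insert_after(56)): list=[3, 56, 2, 1] cursor@3
After 3 (prev): list=[3, 56, 2, 1] cursor@3
After 4 (next): list=[3, 56, 2, 1] cursor@56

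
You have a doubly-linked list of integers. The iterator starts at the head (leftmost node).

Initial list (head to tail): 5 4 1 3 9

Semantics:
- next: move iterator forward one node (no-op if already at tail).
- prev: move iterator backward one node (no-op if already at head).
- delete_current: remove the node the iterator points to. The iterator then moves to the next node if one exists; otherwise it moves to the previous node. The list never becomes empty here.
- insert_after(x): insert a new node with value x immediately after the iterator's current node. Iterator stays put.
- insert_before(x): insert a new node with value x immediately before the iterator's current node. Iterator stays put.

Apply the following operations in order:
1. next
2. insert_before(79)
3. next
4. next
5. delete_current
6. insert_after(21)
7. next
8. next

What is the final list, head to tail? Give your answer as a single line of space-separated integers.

Answer: 5 79 4 1 9 21

Derivation:
After 1 (next): list=[5, 4, 1, 3, 9] cursor@4
After 2 (insert_before(79)): list=[5, 79, 4, 1, 3, 9] cursor@4
After 3 (next): list=[5, 79, 4, 1, 3, 9] cursor@1
After 4 (next): list=[5, 79, 4, 1, 3, 9] cursor@3
After 5 (delete_current): list=[5, 79, 4, 1, 9] cursor@9
After 6 (insert_after(21)): list=[5, 79, 4, 1, 9, 21] cursor@9
After 7 (next): list=[5, 79, 4, 1, 9, 21] cursor@21
After 8 (next): list=[5, 79, 4, 1, 9, 21] cursor@21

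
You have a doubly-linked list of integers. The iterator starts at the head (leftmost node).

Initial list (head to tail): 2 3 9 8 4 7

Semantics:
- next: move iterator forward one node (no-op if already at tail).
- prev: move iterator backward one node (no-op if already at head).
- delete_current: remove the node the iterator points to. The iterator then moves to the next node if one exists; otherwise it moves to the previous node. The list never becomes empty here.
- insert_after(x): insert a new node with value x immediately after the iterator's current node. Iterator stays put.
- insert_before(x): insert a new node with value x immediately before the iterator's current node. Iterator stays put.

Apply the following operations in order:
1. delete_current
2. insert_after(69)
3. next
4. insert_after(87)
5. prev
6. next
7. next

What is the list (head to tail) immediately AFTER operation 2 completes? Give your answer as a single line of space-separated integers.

Answer: 3 69 9 8 4 7

Derivation:
After 1 (delete_current): list=[3, 9, 8, 4, 7] cursor@3
After 2 (insert_after(69)): list=[3, 69, 9, 8, 4, 7] cursor@3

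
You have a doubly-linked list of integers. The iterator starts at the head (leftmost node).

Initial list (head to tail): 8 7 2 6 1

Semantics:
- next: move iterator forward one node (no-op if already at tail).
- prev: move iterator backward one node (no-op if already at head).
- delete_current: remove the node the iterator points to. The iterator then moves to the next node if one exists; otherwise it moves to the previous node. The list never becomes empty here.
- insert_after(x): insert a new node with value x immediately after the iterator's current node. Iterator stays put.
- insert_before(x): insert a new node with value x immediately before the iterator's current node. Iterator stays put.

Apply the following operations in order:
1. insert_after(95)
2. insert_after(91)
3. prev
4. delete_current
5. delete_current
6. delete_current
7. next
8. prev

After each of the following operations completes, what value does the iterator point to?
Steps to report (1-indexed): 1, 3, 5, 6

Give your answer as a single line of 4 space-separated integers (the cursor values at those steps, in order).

Answer: 8 8 95 7

Derivation:
After 1 (insert_after(95)): list=[8, 95, 7, 2, 6, 1] cursor@8
After 2 (insert_after(91)): list=[8, 91, 95, 7, 2, 6, 1] cursor@8
After 3 (prev): list=[8, 91, 95, 7, 2, 6, 1] cursor@8
After 4 (delete_current): list=[91, 95, 7, 2, 6, 1] cursor@91
After 5 (delete_current): list=[95, 7, 2, 6, 1] cursor@95
After 6 (delete_current): list=[7, 2, 6, 1] cursor@7
After 7 (next): list=[7, 2, 6, 1] cursor@2
After 8 (prev): list=[7, 2, 6, 1] cursor@7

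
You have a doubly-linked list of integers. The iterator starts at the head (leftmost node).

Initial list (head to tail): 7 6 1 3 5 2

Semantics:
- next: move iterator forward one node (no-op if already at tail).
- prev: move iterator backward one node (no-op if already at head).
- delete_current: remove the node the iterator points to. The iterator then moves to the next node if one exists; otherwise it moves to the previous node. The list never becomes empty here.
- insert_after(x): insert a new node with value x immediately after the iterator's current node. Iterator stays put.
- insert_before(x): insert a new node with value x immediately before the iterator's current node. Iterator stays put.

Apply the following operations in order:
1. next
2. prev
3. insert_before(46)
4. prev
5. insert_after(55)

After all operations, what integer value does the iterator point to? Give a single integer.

After 1 (next): list=[7, 6, 1, 3, 5, 2] cursor@6
After 2 (prev): list=[7, 6, 1, 3, 5, 2] cursor@7
After 3 (insert_before(46)): list=[46, 7, 6, 1, 3, 5, 2] cursor@7
After 4 (prev): list=[46, 7, 6, 1, 3, 5, 2] cursor@46
After 5 (insert_after(55)): list=[46, 55, 7, 6, 1, 3, 5, 2] cursor@46

Answer: 46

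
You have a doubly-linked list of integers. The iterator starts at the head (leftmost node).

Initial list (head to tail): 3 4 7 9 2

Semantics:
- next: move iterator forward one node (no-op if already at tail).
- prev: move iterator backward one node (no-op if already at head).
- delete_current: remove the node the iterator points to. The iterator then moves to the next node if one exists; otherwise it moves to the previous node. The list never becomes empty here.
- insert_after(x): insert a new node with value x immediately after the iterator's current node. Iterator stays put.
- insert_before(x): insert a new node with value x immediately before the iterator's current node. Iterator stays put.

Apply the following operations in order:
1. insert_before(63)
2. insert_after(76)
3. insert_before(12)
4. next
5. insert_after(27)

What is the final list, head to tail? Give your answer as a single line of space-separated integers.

Answer: 63 12 3 76 27 4 7 9 2

Derivation:
After 1 (insert_before(63)): list=[63, 3, 4, 7, 9, 2] cursor@3
After 2 (insert_after(76)): list=[63, 3, 76, 4, 7, 9, 2] cursor@3
After 3 (insert_before(12)): list=[63, 12, 3, 76, 4, 7, 9, 2] cursor@3
After 4 (next): list=[63, 12, 3, 76, 4, 7, 9, 2] cursor@76
After 5 (insert_after(27)): list=[63, 12, 3, 76, 27, 4, 7, 9, 2] cursor@76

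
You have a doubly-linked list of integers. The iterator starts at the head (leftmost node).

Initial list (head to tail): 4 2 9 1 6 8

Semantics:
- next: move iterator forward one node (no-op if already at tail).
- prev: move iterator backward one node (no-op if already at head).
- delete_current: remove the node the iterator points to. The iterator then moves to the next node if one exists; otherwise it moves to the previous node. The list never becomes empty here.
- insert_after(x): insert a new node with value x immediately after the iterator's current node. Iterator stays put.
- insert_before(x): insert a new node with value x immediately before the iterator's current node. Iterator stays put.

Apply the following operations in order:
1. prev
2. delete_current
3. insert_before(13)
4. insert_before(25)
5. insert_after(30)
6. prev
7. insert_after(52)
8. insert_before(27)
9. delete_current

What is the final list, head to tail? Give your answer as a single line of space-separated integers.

Answer: 13 27 52 2 30 9 1 6 8

Derivation:
After 1 (prev): list=[4, 2, 9, 1, 6, 8] cursor@4
After 2 (delete_current): list=[2, 9, 1, 6, 8] cursor@2
After 3 (insert_before(13)): list=[13, 2, 9, 1, 6, 8] cursor@2
After 4 (insert_before(25)): list=[13, 25, 2, 9, 1, 6, 8] cursor@2
After 5 (insert_after(30)): list=[13, 25, 2, 30, 9, 1, 6, 8] cursor@2
After 6 (prev): list=[13, 25, 2, 30, 9, 1, 6, 8] cursor@25
After 7 (insert_after(52)): list=[13, 25, 52, 2, 30, 9, 1, 6, 8] cursor@25
After 8 (insert_before(27)): list=[13, 27, 25, 52, 2, 30, 9, 1, 6, 8] cursor@25
After 9 (delete_current): list=[13, 27, 52, 2, 30, 9, 1, 6, 8] cursor@52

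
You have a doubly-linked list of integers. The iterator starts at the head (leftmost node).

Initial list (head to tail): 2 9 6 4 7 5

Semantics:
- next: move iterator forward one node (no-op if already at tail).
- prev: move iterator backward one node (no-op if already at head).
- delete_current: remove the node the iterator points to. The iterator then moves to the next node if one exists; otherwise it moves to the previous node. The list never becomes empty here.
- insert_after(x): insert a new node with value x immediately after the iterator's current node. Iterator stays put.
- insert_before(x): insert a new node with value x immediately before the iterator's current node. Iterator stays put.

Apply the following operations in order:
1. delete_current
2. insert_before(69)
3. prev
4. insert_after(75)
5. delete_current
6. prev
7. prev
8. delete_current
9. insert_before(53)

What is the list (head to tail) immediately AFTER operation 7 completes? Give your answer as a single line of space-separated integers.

Answer: 75 9 6 4 7 5

Derivation:
After 1 (delete_current): list=[9, 6, 4, 7, 5] cursor@9
After 2 (insert_before(69)): list=[69, 9, 6, 4, 7, 5] cursor@9
After 3 (prev): list=[69, 9, 6, 4, 7, 5] cursor@69
After 4 (insert_after(75)): list=[69, 75, 9, 6, 4, 7, 5] cursor@69
After 5 (delete_current): list=[75, 9, 6, 4, 7, 5] cursor@75
After 6 (prev): list=[75, 9, 6, 4, 7, 5] cursor@75
After 7 (prev): list=[75, 9, 6, 4, 7, 5] cursor@75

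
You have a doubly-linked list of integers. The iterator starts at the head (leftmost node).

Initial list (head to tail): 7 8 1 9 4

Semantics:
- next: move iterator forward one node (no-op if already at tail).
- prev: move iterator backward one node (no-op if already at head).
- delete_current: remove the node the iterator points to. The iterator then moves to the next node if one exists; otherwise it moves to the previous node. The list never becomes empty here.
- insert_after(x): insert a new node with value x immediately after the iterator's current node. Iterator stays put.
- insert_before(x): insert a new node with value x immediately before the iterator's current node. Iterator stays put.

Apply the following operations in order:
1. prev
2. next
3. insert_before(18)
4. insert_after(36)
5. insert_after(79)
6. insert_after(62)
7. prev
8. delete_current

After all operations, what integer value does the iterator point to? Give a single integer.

Answer: 8

Derivation:
After 1 (prev): list=[7, 8, 1, 9, 4] cursor@7
After 2 (next): list=[7, 8, 1, 9, 4] cursor@8
After 3 (insert_before(18)): list=[7, 18, 8, 1, 9, 4] cursor@8
After 4 (insert_after(36)): list=[7, 18, 8, 36, 1, 9, 4] cursor@8
After 5 (insert_after(79)): list=[7, 18, 8, 79, 36, 1, 9, 4] cursor@8
After 6 (insert_after(62)): list=[7, 18, 8, 62, 79, 36, 1, 9, 4] cursor@8
After 7 (prev): list=[7, 18, 8, 62, 79, 36, 1, 9, 4] cursor@18
After 8 (delete_current): list=[7, 8, 62, 79, 36, 1, 9, 4] cursor@8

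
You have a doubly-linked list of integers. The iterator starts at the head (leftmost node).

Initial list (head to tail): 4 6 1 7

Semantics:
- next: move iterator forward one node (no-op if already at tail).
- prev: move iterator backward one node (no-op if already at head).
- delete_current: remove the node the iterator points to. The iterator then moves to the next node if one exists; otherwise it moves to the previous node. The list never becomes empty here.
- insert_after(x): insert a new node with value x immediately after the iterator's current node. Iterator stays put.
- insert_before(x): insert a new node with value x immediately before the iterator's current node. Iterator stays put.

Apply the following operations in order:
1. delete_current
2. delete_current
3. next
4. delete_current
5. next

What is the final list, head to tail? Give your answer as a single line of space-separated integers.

Answer: 1

Derivation:
After 1 (delete_current): list=[6, 1, 7] cursor@6
After 2 (delete_current): list=[1, 7] cursor@1
After 3 (next): list=[1, 7] cursor@7
After 4 (delete_current): list=[1] cursor@1
After 5 (next): list=[1] cursor@1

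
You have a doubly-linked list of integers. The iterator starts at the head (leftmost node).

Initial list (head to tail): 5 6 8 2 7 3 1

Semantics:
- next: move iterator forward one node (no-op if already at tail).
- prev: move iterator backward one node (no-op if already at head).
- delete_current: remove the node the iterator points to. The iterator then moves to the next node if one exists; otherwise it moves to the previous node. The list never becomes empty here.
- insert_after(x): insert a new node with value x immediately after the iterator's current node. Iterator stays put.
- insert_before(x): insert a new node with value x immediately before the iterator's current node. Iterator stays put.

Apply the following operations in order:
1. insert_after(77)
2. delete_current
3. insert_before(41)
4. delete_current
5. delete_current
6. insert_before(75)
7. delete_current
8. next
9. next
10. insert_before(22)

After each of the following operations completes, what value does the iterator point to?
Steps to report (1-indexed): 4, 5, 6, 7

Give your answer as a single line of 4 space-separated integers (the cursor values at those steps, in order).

Answer: 6 8 8 2

Derivation:
After 1 (insert_after(77)): list=[5, 77, 6, 8, 2, 7, 3, 1] cursor@5
After 2 (delete_current): list=[77, 6, 8, 2, 7, 3, 1] cursor@77
After 3 (insert_before(41)): list=[41, 77, 6, 8, 2, 7, 3, 1] cursor@77
After 4 (delete_current): list=[41, 6, 8, 2, 7, 3, 1] cursor@6
After 5 (delete_current): list=[41, 8, 2, 7, 3, 1] cursor@8
After 6 (insert_before(75)): list=[41, 75, 8, 2, 7, 3, 1] cursor@8
After 7 (delete_current): list=[41, 75, 2, 7, 3, 1] cursor@2
After 8 (next): list=[41, 75, 2, 7, 3, 1] cursor@7
After 9 (next): list=[41, 75, 2, 7, 3, 1] cursor@3
After 10 (insert_before(22)): list=[41, 75, 2, 7, 22, 3, 1] cursor@3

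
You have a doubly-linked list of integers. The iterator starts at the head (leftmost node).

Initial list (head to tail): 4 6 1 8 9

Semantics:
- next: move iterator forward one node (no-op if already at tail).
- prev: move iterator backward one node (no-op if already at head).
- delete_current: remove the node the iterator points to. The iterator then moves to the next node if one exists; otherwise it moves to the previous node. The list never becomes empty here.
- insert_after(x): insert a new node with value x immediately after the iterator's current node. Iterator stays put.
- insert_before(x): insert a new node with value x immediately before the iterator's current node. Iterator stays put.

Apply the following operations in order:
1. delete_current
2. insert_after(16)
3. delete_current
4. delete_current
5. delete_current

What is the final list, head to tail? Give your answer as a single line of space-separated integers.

Answer: 8 9

Derivation:
After 1 (delete_current): list=[6, 1, 8, 9] cursor@6
After 2 (insert_after(16)): list=[6, 16, 1, 8, 9] cursor@6
After 3 (delete_current): list=[16, 1, 8, 9] cursor@16
After 4 (delete_current): list=[1, 8, 9] cursor@1
After 5 (delete_current): list=[8, 9] cursor@8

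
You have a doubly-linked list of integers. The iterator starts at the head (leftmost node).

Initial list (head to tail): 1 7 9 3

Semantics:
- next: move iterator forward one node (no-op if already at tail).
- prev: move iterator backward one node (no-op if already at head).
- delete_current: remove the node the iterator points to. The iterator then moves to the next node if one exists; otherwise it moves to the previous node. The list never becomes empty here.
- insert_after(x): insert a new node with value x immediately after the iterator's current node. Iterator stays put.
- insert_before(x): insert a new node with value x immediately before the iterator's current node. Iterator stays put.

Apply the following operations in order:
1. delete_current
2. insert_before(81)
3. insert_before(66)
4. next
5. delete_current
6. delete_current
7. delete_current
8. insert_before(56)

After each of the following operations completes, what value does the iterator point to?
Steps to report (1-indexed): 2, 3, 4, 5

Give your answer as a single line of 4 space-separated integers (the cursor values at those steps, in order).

After 1 (delete_current): list=[7, 9, 3] cursor@7
After 2 (insert_before(81)): list=[81, 7, 9, 3] cursor@7
After 3 (insert_before(66)): list=[81, 66, 7, 9, 3] cursor@7
After 4 (next): list=[81, 66, 7, 9, 3] cursor@9
After 5 (delete_current): list=[81, 66, 7, 3] cursor@3
After 6 (delete_current): list=[81, 66, 7] cursor@7
After 7 (delete_current): list=[81, 66] cursor@66
After 8 (insert_before(56)): list=[81, 56, 66] cursor@66

Answer: 7 7 9 3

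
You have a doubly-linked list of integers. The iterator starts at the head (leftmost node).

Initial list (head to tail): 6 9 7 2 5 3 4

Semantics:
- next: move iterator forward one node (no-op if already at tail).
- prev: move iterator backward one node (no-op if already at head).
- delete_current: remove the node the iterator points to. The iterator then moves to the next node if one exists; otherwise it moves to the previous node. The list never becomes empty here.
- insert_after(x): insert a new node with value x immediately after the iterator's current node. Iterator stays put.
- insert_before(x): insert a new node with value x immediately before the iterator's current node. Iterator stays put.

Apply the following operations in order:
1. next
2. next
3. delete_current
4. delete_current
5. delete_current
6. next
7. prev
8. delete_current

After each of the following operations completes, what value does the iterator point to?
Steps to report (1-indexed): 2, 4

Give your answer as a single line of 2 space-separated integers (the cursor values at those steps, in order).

Answer: 7 5

Derivation:
After 1 (next): list=[6, 9, 7, 2, 5, 3, 4] cursor@9
After 2 (next): list=[6, 9, 7, 2, 5, 3, 4] cursor@7
After 3 (delete_current): list=[6, 9, 2, 5, 3, 4] cursor@2
After 4 (delete_current): list=[6, 9, 5, 3, 4] cursor@5
After 5 (delete_current): list=[6, 9, 3, 4] cursor@3
After 6 (next): list=[6, 9, 3, 4] cursor@4
After 7 (prev): list=[6, 9, 3, 4] cursor@3
After 8 (delete_current): list=[6, 9, 4] cursor@4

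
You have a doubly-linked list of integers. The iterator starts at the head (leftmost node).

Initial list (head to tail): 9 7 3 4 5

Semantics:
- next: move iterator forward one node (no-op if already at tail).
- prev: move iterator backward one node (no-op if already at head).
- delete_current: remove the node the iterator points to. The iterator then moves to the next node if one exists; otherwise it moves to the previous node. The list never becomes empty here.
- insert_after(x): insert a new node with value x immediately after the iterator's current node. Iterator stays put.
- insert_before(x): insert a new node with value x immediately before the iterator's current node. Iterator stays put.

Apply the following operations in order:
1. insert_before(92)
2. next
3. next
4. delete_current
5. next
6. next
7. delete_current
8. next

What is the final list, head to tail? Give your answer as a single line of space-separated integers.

Answer: 92 9 7 4

Derivation:
After 1 (insert_before(92)): list=[92, 9, 7, 3, 4, 5] cursor@9
After 2 (next): list=[92, 9, 7, 3, 4, 5] cursor@7
After 3 (next): list=[92, 9, 7, 3, 4, 5] cursor@3
After 4 (delete_current): list=[92, 9, 7, 4, 5] cursor@4
After 5 (next): list=[92, 9, 7, 4, 5] cursor@5
After 6 (next): list=[92, 9, 7, 4, 5] cursor@5
After 7 (delete_current): list=[92, 9, 7, 4] cursor@4
After 8 (next): list=[92, 9, 7, 4] cursor@4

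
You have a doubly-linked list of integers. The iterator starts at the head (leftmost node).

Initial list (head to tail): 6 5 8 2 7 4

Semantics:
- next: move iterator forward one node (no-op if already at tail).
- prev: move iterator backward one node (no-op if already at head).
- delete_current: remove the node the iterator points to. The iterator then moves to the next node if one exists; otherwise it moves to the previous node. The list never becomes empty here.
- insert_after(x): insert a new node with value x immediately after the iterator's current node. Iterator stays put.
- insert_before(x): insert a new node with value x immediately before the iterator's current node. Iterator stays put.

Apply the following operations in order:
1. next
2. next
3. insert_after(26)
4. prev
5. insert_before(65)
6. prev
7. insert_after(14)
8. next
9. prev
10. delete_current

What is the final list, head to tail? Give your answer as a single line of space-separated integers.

Answer: 6 14 5 8 26 2 7 4

Derivation:
After 1 (next): list=[6, 5, 8, 2, 7, 4] cursor@5
After 2 (next): list=[6, 5, 8, 2, 7, 4] cursor@8
After 3 (insert_after(26)): list=[6, 5, 8, 26, 2, 7, 4] cursor@8
After 4 (prev): list=[6, 5, 8, 26, 2, 7, 4] cursor@5
After 5 (insert_before(65)): list=[6, 65, 5, 8, 26, 2, 7, 4] cursor@5
After 6 (prev): list=[6, 65, 5, 8, 26, 2, 7, 4] cursor@65
After 7 (insert_after(14)): list=[6, 65, 14, 5, 8, 26, 2, 7, 4] cursor@65
After 8 (next): list=[6, 65, 14, 5, 8, 26, 2, 7, 4] cursor@14
After 9 (prev): list=[6, 65, 14, 5, 8, 26, 2, 7, 4] cursor@65
After 10 (delete_current): list=[6, 14, 5, 8, 26, 2, 7, 4] cursor@14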